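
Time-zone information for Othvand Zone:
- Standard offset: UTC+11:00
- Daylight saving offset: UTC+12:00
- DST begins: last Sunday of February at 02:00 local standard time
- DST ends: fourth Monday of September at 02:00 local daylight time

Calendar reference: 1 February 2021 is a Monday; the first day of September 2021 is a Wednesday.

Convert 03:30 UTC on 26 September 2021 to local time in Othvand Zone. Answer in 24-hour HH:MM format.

1 February 2021 is a Monday, so Sundays fall on 7, 14, 21, 28; the last is February 28.
1 September 2021 is a Wednesday, so the first Monday is September 6 and the fourth is September 27.
At the standard offset (UTC+11:00), 03:30 UTC + 11h = 14:30 Othvand Zone standard time.
Daylight saving runs 28 February – 27 September; the standard-time date in Othvand Zone, 26 September 2021, is inside that window, so Othvand Zone is at UTC+12:00.
03:30 UTC + 12h = 15:30 local.

15:30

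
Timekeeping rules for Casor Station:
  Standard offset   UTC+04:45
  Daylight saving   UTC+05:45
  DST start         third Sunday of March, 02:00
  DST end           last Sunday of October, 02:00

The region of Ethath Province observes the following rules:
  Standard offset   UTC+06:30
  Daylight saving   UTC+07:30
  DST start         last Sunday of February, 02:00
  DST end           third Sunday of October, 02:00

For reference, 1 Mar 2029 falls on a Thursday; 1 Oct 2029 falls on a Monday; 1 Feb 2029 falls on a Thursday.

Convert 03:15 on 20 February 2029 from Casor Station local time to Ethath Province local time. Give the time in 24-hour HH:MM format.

05:00

1 March 2029 is a Thursday, so the first Sunday is March 4 and the third is March 18.
1 October 2029 is a Monday, so Sundays fall on 7, 14, 21, 28; the last is October 28.
20 February 2029 is outside the daylight-saving period (18 March – 28 October), so Casor Station is on standard time, UTC+04:45.
03:15 Casor Station − 4h45m = 22:30 UTC (rolling into the previous day, 19 February 2029).
1 February 2029 is a Thursday, so Sundays fall on 4, 11, 18, 25; the last is February 25.
1 October 2029 is a Monday, so the first Sunday is October 7 and the third is October 21.
At the standard offset (UTC+06:30), 22:30 UTC + 6h30m = 05:00 Ethath Province standard time (rolling into the next day, 20 February 2029).
Daylight saving runs 25 February – 21 October; the standard-time date in Ethath Province, 20 February 2029, is outside that window, so Ethath Province is on standard time at UTC+06:30.
22:30 UTC + 6h30m = 05:00 Ethath Province (rolling into the next day, 20 February 2029).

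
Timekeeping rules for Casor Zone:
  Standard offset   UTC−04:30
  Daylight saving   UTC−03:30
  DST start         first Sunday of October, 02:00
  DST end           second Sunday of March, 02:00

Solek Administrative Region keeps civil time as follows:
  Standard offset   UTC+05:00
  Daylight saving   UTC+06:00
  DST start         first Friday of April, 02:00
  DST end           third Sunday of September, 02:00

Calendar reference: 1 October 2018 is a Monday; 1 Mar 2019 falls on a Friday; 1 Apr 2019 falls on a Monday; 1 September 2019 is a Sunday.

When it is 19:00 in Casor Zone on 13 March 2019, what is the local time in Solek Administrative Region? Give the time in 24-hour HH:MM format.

04:30

1 October 2018 is a Monday, so the first Sunday is October 7.
1 March 2019 is a Friday, so the first Sunday is March 3 and the second is March 10.
13 March 2019 is outside the daylight-saving period (7 October 2018 – 10 March 2019), so Casor Zone is on standard time, UTC−04:30.
19:00 Casor Zone + 4h30m = 23:30 UTC.
1 April 2019 is a Monday, so the first Friday is April 5.
1 September 2019 is a Sunday, so the first Sunday is September 1 and the third is September 15.
At the standard offset (UTC+05:00), 23:30 UTC + 5h = 04:30 Solek Administrative Region standard time (rolling into the next day, 14 March 2019).
Daylight saving runs 5 April – 15 September; the standard-time date in Solek Administrative Region, 14 March 2019, is outside that window, so Solek Administrative Region is on standard time at UTC+05:00.
23:30 UTC + 5h = 04:30 Solek Administrative Region (rolling into the next day, 14 March 2019).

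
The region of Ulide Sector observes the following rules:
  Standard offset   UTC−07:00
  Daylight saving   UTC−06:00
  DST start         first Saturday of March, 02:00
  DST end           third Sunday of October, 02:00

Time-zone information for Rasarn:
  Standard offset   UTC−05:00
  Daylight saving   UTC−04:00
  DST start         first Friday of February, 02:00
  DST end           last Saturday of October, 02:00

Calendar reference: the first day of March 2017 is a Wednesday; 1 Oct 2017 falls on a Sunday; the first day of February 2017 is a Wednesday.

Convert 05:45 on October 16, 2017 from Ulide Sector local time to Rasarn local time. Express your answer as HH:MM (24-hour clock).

1 March 2017 is a Wednesday, so the first Saturday is March 4.
1 October 2017 is a Sunday, so the first Sunday is October 1 and the third is October 15.
October 16, 2017 is outside the daylight-saving period (4 March – 15 October), so Ulide Sector is on standard time, UTC−07:00.
05:45 Ulide Sector + 7h = 12:45 UTC.
1 February 2017 is a Wednesday, so the first Friday is February 3.
1 October 2017 is a Sunday, so Saturdays fall on 7, 14, 21, 28; the last is October 28.
At the standard offset (UTC−05:00), 12:45 UTC − 5h = 07:45 Rasarn standard time.
The standard-time date in Rasarn, October 16, 2017, lies within the daylight-saving period (3 February – 28 October), so Rasarn is on daylight time, UTC−04:00.
12:45 UTC − 4h = 08:45 Rasarn.

08:45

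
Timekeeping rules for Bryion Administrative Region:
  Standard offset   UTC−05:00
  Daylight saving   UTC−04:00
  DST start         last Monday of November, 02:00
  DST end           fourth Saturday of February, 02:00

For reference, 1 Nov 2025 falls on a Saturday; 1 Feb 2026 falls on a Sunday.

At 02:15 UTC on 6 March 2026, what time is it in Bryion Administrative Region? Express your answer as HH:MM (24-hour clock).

1 November 2025 is a Saturday, so Mondays fall on 3, 10, 17, 24; the last is November 24.
1 February 2026 is a Sunday, so the first Saturday is February 7 and the fourth is February 28.
At the standard offset (UTC−05:00), 02:15 UTC − 5h = 21:15 Bryion Administrative Region standard time (rolling into the previous day, 5 March 2026).
The standard-time date in Bryion Administrative Region, 5 March 2026, does not fall between 24 November 2025 and 28 February 2026, so daylight saving is not in effect and Bryion Administrative Region is at UTC−05:00.
02:15 UTC − 5h = 21:15 local (rolling into the previous day, 5 March 2026).

21:15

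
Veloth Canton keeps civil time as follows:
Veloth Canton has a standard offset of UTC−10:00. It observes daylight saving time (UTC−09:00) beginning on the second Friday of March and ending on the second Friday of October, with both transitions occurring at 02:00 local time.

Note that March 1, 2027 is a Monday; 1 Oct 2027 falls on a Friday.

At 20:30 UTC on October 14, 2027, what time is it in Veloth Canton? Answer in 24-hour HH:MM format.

1 March 2027 is a Monday, so the first Friday is March 5 and the second is March 12.
1 October 2027 is a Friday, so the first Friday is October 1 and the second is October 8.
At the standard offset (UTC−10:00), 20:30 UTC − 10h = 10:30 Veloth Canton standard time.
The standard-time date in Veloth Canton, October 14, 2027, is outside the daylight-saving period (12 March – 8 October), so Veloth Canton is on standard time, UTC−10:00.
20:30 UTC − 10h = 10:30 local.

10:30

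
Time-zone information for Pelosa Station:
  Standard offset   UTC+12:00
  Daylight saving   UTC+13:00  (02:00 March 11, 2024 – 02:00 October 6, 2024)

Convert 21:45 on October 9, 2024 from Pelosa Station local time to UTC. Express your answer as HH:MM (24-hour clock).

October 9, 2024 does not fall between 11 March and 6 October, so daylight saving is not in effect and Pelosa Station is at UTC+12:00.
21:45 local − 12h = 09:45 UTC.

09:45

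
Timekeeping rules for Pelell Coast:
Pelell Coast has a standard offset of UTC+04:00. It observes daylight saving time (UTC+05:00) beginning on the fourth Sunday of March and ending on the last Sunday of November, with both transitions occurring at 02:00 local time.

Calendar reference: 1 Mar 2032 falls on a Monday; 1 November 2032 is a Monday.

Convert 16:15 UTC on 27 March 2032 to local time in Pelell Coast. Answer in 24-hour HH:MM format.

20:15

1 March 2032 is a Monday, so the first Sunday is March 7 and the fourth is March 28.
1 November 2032 is a Monday, so Sundays fall on 7, 14, 21, 28; the last is November 28.
At the standard offset (UTC+04:00), 16:15 UTC + 4h = 20:15 Pelell Coast standard time.
The standard-time date in Pelell Coast, 27 March 2032, does not fall between 28 March and 28 November, so daylight saving is not in effect and Pelell Coast is at UTC+04:00.
16:15 UTC + 4h = 20:15 local.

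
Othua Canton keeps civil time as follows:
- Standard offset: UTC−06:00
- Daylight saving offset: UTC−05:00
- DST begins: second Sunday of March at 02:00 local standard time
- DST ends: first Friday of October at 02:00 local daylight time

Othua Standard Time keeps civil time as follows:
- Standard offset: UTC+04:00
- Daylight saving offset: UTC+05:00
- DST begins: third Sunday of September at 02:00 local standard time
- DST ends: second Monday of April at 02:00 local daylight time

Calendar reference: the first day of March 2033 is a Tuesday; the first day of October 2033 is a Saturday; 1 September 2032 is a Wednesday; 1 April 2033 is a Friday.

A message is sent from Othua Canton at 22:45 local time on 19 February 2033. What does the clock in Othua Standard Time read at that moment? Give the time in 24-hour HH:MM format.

1 March 2033 is a Tuesday, so the first Sunday is March 6 and the second is March 13.
1 October 2033 is a Saturday, so the first Friday is October 7.
Daylight saving runs 13 March – 7 October; 19 February 2033 is outside that window, so Othua Canton is on standard time at UTC−06:00.
22:45 Othua Canton + 6h = 04:45 UTC (rolling into the next day, 20 February 2033).
1 September 2032 is a Wednesday, so the first Sunday is September 5 and the third is September 19.
1 April 2033 is a Friday, so the first Monday is April 4 and the second is April 11.
At the standard offset (UTC+04:00), 04:45 UTC + 4h = 08:45 Othua Standard Time standard time.
Daylight saving runs 19 September 2032 – 11 April 2033; the standard-time date in Othua Standard Time, 20 February 2033, is inside that window, so Othua Standard Time is at UTC+05:00.
04:45 UTC + 5h = 09:45 Othua Standard Time.

09:45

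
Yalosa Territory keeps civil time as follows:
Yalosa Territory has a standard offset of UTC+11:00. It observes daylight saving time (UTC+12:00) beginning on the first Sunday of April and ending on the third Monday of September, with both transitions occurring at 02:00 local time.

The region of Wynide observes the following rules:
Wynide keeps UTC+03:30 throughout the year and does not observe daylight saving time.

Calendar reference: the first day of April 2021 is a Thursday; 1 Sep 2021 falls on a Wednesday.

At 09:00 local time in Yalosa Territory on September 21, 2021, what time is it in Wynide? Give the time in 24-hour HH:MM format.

1 April 2021 is a Thursday, so the first Sunday is April 4.
1 September 2021 is a Wednesday, so the first Monday is September 6 and the third is September 20.
Daylight saving runs 4 April – 20 September; September 21, 2021 is outside that window, so Yalosa Territory is on standard time at UTC+11:00.
09:00 Yalosa Territory − 11h = 22:00 UTC (rolling into the previous day, 20 September 2021).
Wynide stays on UTC+03:30 all year.
22:00 UTC + 3h30m = 01:30 Wynide (rolling into the next day, 21 September 2021).

01:30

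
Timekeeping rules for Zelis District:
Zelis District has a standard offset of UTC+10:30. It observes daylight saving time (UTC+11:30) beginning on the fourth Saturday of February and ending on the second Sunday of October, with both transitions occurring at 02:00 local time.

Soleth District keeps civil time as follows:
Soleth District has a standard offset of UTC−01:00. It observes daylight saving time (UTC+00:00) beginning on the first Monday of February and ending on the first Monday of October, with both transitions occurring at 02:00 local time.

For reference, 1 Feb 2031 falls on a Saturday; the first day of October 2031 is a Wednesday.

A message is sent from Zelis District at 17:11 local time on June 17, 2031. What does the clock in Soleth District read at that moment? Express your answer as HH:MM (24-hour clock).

05:41

1 February 2031 is a Saturday, so the first Saturday is February 1 and the fourth is February 22.
1 October 2031 is a Wednesday, so the first Sunday is October 5 and the second is October 12.
June 17, 2031 lies within the daylight-saving period (22 February – 12 October), so Zelis District is on daylight time, UTC+11:30.
17:11 Zelis District − 11h30m = 05:41 UTC.
1 February 2031 is a Saturday, so the first Monday is February 3.
1 October 2031 is a Wednesday, so the first Monday is October 6.
At the standard offset (UTC−01:00), 05:41 UTC − 1h = 04:41 Soleth District standard time.
The standard-time date in Soleth District, June 17, 2031, lies within the daylight-saving period (3 February – 6 October), so Soleth District is on daylight time, UTC+00:00.
05:41 UTC + 0h = 05:41 Soleth District.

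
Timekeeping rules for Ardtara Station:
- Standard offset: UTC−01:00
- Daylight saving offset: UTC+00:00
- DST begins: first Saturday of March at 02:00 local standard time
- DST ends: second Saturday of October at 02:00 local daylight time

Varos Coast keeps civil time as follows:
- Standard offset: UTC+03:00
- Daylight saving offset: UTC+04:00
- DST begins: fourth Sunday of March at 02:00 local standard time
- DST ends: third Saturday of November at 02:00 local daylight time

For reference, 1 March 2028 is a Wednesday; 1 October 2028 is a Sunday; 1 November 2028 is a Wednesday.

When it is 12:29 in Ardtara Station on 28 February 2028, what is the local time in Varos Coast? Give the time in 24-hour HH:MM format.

16:29

1 March 2028 is a Wednesday, so the first Saturday is March 4.
1 October 2028 is a Sunday, so the first Saturday is October 7 and the second is October 14.
28 February 2028 does not fall between 4 March and 14 October, so daylight saving is not in effect and Ardtara Station is at UTC−01:00.
12:29 Ardtara Station + 1h = 13:29 UTC.
1 March 2028 is a Wednesday, so the first Sunday is March 5 and the fourth is March 26.
1 November 2028 is a Wednesday, so the first Saturday is November 4 and the third is November 18.
At the standard offset (UTC+03:00), 13:29 UTC + 3h = 16:29 Varos Coast standard time.
The standard-time date in Varos Coast, 28 February 2028, does not fall between 26 March and 18 November, so daylight saving is not in effect and Varos Coast is at UTC+03:00.
13:29 UTC + 3h = 16:29 Varos Coast.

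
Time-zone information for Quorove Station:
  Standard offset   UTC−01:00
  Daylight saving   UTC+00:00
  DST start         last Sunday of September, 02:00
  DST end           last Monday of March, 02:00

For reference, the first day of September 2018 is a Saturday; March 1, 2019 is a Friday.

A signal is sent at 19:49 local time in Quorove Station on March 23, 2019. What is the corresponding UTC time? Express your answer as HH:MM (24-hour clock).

19:49

1 September 2018 is a Saturday, so Sundays fall on 2, 9, 16, 23, 30; the last is September 30.
1 March 2019 is a Friday, so Mondays fall on 4, 11, 18, 25; the last is March 25.
March 23, 2019 lies within the daylight-saving period (30 September 2018 – 25 March 2019), so Quorove Station is on daylight time, UTC+00:00.
19:49 local − 0h = 19:49 UTC.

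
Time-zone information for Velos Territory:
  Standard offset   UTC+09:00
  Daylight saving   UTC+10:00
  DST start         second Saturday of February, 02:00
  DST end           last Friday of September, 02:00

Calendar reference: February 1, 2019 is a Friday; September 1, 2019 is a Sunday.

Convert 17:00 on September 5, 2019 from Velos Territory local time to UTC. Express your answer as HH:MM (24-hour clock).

07:00

1 February 2019 is a Friday, so the first Saturday is February 2 and the second is February 9.
1 September 2019 is a Sunday, so Fridays fall on 6, 13, 20, 27; the last is September 27.
September 5, 2019 falls between 9 February and 27 September, so daylight saving is in effect and Velos Territory is at UTC+10:00.
17:00 local − 10h = 07:00 UTC.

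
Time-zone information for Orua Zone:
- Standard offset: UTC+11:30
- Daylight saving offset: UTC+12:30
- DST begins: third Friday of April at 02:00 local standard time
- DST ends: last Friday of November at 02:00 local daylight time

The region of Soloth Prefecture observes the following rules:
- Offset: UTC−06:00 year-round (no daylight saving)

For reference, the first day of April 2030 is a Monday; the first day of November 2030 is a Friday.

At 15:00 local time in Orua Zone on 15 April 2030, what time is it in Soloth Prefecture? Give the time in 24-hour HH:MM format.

21:30

1 April 2030 is a Monday, so the first Friday is April 5 and the third is April 19.
1 November 2030 is a Friday, so Fridays fall on 1, 8, 15, 22, 29; the last is November 29.
15 April 2030 does not fall between 19 April and 29 November, so daylight saving is not in effect and Orua Zone is at UTC+11:30.
15:00 Orua Zone − 11h30m = 03:30 UTC.
Soloth Prefecture stays on UTC−06:00 all year.
03:30 UTC − 6h = 21:30 Soloth Prefecture (rolling into the previous day, 14 April 2030).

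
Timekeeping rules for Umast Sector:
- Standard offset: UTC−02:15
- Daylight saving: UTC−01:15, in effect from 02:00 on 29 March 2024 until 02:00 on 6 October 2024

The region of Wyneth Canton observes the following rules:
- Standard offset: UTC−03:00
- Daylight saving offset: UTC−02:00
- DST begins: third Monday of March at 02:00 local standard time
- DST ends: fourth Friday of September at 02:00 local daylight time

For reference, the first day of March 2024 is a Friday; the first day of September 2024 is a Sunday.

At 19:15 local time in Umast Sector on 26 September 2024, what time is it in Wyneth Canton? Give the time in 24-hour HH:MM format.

18:30

Daylight saving runs 29 March – 6 October; 26 September 2024 is inside that window, so Umast Sector is at UTC−01:15.
19:15 Umast Sector + 1h15m = 20:30 UTC.
1 March 2024 is a Friday, so the first Monday is March 4 and the third is March 18.
1 September 2024 is a Sunday, so the first Friday is September 6 and the fourth is September 27.
At the standard offset (UTC−03:00), 20:30 UTC − 3h = 17:30 Wyneth Canton standard time.
Daylight saving runs 18 March – 27 September; the standard-time date in Wyneth Canton, 26 September 2024, is inside that window, so Wyneth Canton is at UTC−02:00.
20:30 UTC − 2h = 18:30 Wyneth Canton.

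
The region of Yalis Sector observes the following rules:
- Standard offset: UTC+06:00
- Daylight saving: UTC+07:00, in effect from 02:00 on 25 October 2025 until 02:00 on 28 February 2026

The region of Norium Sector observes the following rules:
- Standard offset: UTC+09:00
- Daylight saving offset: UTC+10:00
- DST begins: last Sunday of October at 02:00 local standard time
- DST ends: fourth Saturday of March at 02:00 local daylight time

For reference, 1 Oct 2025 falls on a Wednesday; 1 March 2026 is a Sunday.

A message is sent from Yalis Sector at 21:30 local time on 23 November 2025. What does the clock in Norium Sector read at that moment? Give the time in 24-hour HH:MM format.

23 November 2025 lies within the daylight-saving period (25 October 2025 – 28 February 2026), so Yalis Sector is on daylight time, UTC+07:00.
21:30 Yalis Sector − 7h = 14:30 UTC.
1 October 2025 is a Wednesday, so Sundays fall on 5, 12, 19, 26; the last is October 26.
1 March 2026 is a Sunday, so the first Saturday is March 7 and the fourth is March 28.
At the standard offset (UTC+09:00), 14:30 UTC + 9h = 23:30 Norium Sector standard time.
The standard-time date in Norium Sector, 23 November 2025, falls between 26 October 2025 and 28 March 2026, so daylight saving is in effect and Norium Sector is at UTC+10:00.
14:30 UTC + 10h = 00:30 Norium Sector (rolling into the next day, 24 November 2025).

00:30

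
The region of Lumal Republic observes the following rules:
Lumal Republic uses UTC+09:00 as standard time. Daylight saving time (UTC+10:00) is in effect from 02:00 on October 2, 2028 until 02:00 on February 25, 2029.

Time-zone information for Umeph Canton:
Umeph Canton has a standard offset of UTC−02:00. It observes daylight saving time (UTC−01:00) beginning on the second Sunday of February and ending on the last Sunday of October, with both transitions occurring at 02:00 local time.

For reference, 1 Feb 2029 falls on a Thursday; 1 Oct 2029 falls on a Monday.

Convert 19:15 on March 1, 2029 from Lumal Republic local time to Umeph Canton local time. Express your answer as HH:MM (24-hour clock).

Daylight saving runs 2 October 2028 – 25 February 2029; March 1, 2029 is outside that window, so Lumal Republic is on standard time at UTC+09:00.
19:15 Lumal Republic − 9h = 10:15 UTC.
1 February 2029 is a Thursday, so the first Sunday is February 4 and the second is February 11.
1 October 2029 is a Monday, so Sundays fall on 7, 14, 21, 28; the last is October 28.
At the standard offset (UTC−02:00), 10:15 UTC − 2h = 08:15 Umeph Canton standard time.
The standard-time date in Umeph Canton, March 1, 2029, falls between 11 February and 28 October, so daylight saving is in effect and Umeph Canton is at UTC−01:00.
10:15 UTC − 1h = 09:15 Umeph Canton.

09:15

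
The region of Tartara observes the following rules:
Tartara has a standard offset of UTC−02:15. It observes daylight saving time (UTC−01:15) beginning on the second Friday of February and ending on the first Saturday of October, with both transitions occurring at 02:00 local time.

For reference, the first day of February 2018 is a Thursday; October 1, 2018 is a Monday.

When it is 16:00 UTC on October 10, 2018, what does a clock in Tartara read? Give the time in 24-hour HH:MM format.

1 February 2018 is a Thursday, so the first Friday is February 2 and the second is February 9.
1 October 2018 is a Monday, so the first Saturday is October 6.
At the standard offset (UTC−02:15), 16:00 UTC − 2h15m = 13:45 Tartara standard time.
The standard-time date in Tartara, October 10, 2018, is outside the daylight-saving period (9 February – 6 October), so Tartara is on standard time, UTC−02:15.
16:00 UTC − 2h15m = 13:45 local.

13:45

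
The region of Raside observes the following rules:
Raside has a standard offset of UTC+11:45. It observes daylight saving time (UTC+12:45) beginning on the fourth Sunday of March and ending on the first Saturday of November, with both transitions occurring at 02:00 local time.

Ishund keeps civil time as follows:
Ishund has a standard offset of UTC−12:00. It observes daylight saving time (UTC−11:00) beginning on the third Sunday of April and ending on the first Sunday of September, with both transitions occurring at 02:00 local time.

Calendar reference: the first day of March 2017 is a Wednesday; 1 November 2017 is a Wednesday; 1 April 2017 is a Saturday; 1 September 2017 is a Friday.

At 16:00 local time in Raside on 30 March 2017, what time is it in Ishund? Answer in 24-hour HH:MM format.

1 March 2017 is a Wednesday, so the first Sunday is March 5 and the fourth is March 26.
1 November 2017 is a Wednesday, so the first Saturday is November 4.
Daylight saving runs 26 March – 4 November; 30 March 2017 is inside that window, so Raside is at UTC+12:45.
16:00 Raside − 12h45m = 03:15 UTC.
1 April 2017 is a Saturday, so the first Sunday is April 2 and the third is April 16.
1 September 2017 is a Friday, so the first Sunday is September 3.
At the standard offset (UTC−12:00), 03:15 UTC − 12h = 15:15 Ishund standard time (rolling into the previous day, 29 March 2017).
The standard-time date in Ishund, 29 March 2017, does not fall between 16 April and 3 September, so daylight saving is not in effect and Ishund is at UTC−12:00.
03:15 UTC − 12h = 15:15 Ishund (rolling into the previous day, 29 March 2017).

15:15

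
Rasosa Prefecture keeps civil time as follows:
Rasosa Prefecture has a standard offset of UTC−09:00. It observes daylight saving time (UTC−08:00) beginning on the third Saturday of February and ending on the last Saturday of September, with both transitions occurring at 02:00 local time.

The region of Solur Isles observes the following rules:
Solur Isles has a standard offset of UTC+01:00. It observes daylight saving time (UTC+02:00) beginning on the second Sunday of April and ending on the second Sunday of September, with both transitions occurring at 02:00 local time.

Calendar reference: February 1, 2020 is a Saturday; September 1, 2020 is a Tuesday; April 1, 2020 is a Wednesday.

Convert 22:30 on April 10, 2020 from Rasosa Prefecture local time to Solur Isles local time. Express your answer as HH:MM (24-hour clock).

1 February 2020 is a Saturday, so the first Saturday is February 1 and the third is February 15.
1 September 2020 is a Tuesday, so Saturdays fall on 5, 12, 19, 26; the last is September 26.
April 10, 2020 lies within the daylight-saving period (15 February – 26 September), so Rasosa Prefecture is on daylight time, UTC−08:00.
22:30 Rasosa Prefecture + 8h = 06:30 UTC (rolling into the next day, 11 April 2020).
1 April 2020 is a Wednesday, so the first Sunday is April 5 and the second is April 12.
1 September 2020 is a Tuesday, so the first Sunday is September 6 and the second is September 13.
At the standard offset (UTC+01:00), 06:30 UTC + 1h = 07:30 Solur Isles standard time.
The standard-time date in Solur Isles, April 11, 2020, is outside the daylight-saving period (12 April – 13 September), so Solur Isles is on standard time, UTC+01:00.
06:30 UTC + 1h = 07:30 Solur Isles.

07:30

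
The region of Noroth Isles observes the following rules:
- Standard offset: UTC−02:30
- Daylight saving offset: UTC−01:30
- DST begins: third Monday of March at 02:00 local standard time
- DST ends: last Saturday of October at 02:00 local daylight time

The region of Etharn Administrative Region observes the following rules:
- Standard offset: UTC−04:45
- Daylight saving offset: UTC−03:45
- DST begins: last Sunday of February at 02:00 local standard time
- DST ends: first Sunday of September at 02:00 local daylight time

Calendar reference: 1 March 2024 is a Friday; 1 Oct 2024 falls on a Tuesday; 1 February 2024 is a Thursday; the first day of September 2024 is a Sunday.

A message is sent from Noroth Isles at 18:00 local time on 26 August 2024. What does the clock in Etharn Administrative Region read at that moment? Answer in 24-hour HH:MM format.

1 March 2024 is a Friday, so the first Monday is March 4 and the third is March 18.
1 October 2024 is a Tuesday, so Saturdays fall on 5, 12, 19, 26; the last is October 26.
26 August 2024 lies within the daylight-saving period (18 March – 26 October), so Noroth Isles is on daylight time, UTC−01:30.
18:00 Noroth Isles + 1h30m = 19:30 UTC.
1 February 2024 is a Thursday, so Sundays fall on 4, 11, 18, 25; the last is February 25.
1 September 2024 is a Sunday, so the first Sunday is September 1.
At the standard offset (UTC−04:45), 19:30 UTC − 4h45m = 14:45 Etharn Administrative Region standard time.
The standard-time date in Etharn Administrative Region, 26 August 2024, lies within the daylight-saving period (25 February – 1 September), so Etharn Administrative Region is on daylight time, UTC−03:45.
19:30 UTC − 3h45m = 15:45 Etharn Administrative Region.

15:45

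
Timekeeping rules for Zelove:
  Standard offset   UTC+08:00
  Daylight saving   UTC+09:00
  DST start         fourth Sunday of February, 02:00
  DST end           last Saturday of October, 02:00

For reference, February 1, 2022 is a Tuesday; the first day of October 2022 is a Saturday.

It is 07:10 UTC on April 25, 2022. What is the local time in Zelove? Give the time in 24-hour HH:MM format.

16:10

1 February 2022 is a Tuesday, so the first Sunday is February 6 and the fourth is February 27.
1 October 2022 is a Saturday, so Saturdays fall on 1, 8, 15, 22, 29; the last is October 29.
At the standard offset (UTC+08:00), 07:10 UTC + 8h = 15:10 Zelove standard time.
Daylight saving runs 27 February – 29 October; the standard-time date in Zelove, April 25, 2022, is inside that window, so Zelove is at UTC+09:00.
07:10 UTC + 9h = 16:10 local.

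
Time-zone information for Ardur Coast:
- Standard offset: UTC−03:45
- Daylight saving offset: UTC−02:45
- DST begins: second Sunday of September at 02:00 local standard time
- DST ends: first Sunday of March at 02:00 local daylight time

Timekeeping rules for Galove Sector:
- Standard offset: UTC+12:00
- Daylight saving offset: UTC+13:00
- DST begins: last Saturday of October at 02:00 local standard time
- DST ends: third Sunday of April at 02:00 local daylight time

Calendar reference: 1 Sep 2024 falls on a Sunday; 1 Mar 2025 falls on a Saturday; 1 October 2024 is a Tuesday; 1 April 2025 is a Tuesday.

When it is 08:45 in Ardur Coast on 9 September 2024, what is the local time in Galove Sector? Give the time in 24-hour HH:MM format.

23:30

1 September 2024 is a Sunday, so the first Sunday is September 1 and the second is September 8.
1 March 2025 is a Saturday, so the first Sunday is March 2.
9 September 2024 lies within the daylight-saving period (8 September 2024 – 2 March 2025), so Ardur Coast is on daylight time, UTC−02:45.
08:45 Ardur Coast + 2h45m = 11:30 UTC.
1 October 2024 is a Tuesday, so Saturdays fall on 5, 12, 19, 26; the last is October 26.
1 April 2025 is a Tuesday, so the first Sunday is April 6 and the third is April 20.
At the standard offset (UTC+12:00), 11:30 UTC + 12h = 23:30 Galove Sector standard time.
The standard-time date in Galove Sector, 9 September 2024, does not fall between 26 October 2024 and 20 April 2025, so daylight saving is not in effect and Galove Sector is at UTC+12:00.
11:30 UTC + 12h = 23:30 Galove Sector.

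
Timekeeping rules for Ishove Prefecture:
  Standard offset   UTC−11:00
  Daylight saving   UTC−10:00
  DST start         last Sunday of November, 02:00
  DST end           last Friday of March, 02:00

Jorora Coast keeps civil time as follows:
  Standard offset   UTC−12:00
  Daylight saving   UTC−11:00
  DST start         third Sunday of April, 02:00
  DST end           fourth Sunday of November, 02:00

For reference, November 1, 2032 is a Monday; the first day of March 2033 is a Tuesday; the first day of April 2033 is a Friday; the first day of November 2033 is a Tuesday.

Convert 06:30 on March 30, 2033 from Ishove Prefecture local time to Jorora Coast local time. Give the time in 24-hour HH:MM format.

1 November 2032 is a Monday, so Sundays fall on 7, 14, 21, 28; the last is November 28.
1 March 2033 is a Tuesday, so Fridays fall on 4, 11, 18, 25; the last is March 25.
Daylight saving runs 28 November 2032 – 25 March 2033; March 30, 2033 is outside that window, so Ishove Prefecture is on standard time at UTC−11:00.
06:30 Ishove Prefecture + 11h = 17:30 UTC.
1 April 2033 is a Friday, so the first Sunday is April 3 and the third is April 17.
1 November 2033 is a Tuesday, so the first Sunday is November 6 and the fourth is November 27.
At the standard offset (UTC−12:00), 17:30 UTC − 12h = 05:30 Jorora Coast standard time.
The standard-time date in Jorora Coast, March 30, 2033, is outside the daylight-saving period (17 April – 27 November), so Jorora Coast is on standard time, UTC−12:00.
17:30 UTC − 12h = 05:30 Jorora Coast.

05:30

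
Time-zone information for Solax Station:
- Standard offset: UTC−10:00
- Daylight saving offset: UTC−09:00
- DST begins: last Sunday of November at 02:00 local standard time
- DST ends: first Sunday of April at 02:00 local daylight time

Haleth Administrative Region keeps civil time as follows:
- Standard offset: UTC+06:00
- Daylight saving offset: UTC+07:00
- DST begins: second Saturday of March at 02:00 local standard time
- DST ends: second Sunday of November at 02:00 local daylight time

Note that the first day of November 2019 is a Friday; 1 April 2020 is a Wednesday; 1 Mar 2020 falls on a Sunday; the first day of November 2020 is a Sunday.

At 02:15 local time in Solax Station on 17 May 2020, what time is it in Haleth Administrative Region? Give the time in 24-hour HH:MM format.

19:15

1 November 2019 is a Friday, so Sundays fall on 3, 10, 17, 24; the last is November 24.
1 April 2020 is a Wednesday, so the first Sunday is April 5.
Daylight saving runs 24 November 2019 – 5 April 2020; 17 May 2020 is outside that window, so Solax Station is on standard time at UTC−10:00.
02:15 Solax Station + 10h = 12:15 UTC.
1 March 2020 is a Sunday, so the first Saturday is March 7 and the second is March 14.
1 November 2020 is a Sunday, so the first Sunday is November 1 and the second is November 8.
At the standard offset (UTC+06:00), 12:15 UTC + 6h = 18:15 Haleth Administrative Region standard time.
Daylight saving runs 14 March – 8 November; the standard-time date in Haleth Administrative Region, 17 May 2020, is inside that window, so Haleth Administrative Region is at UTC+07:00.
12:15 UTC + 7h = 19:15 Haleth Administrative Region.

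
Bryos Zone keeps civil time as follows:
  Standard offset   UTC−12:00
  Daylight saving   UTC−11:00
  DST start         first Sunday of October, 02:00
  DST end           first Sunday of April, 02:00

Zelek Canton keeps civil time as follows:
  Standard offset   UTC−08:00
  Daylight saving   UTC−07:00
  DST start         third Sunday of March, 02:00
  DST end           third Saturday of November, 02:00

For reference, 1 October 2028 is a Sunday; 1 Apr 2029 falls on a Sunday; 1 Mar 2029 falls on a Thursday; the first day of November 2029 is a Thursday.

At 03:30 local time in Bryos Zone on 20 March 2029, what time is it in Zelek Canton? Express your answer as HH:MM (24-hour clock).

07:30

1 October 2028 is a Sunday, so the first Sunday is October 1.
1 April 2029 is a Sunday, so the first Sunday is April 1.
20 March 2029 lies within the daylight-saving period (1 October 2028 – 1 April 2029), so Bryos Zone is on daylight time, UTC−11:00.
03:30 Bryos Zone + 11h = 14:30 UTC.
1 March 2029 is a Thursday, so the first Sunday is March 4 and the third is March 18.
1 November 2029 is a Thursday, so the first Saturday is November 3 and the third is November 17.
At the standard offset (UTC−08:00), 14:30 UTC − 8h = 06:30 Zelek Canton standard time.
Daylight saving runs 18 March – 17 November; the standard-time date in Zelek Canton, 20 March 2029, is inside that window, so Zelek Canton is at UTC−07:00.
14:30 UTC − 7h = 07:30 Zelek Canton.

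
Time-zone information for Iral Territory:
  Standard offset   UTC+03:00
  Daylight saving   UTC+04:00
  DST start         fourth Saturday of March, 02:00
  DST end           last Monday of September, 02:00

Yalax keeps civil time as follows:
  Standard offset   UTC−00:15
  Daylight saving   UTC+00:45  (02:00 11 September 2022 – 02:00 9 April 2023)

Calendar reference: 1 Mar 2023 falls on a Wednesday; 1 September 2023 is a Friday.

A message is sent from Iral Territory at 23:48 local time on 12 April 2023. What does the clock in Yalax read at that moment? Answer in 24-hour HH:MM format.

1 March 2023 is a Wednesday, so the first Saturday is March 4 and the fourth is March 25.
1 September 2023 is a Friday, so Mondays fall on 4, 11, 18, 25; the last is September 25.
12 April 2023 falls between 25 March and 25 September, so daylight saving is in effect and Iral Territory is at UTC+04:00.
23:48 Iral Territory − 4h = 19:48 UTC.
At the standard offset (UTC−00:15), 19:48 UTC − 0h15m = 19:33 Yalax standard time.
The standard-time date in Yalax, 12 April 2023, does not fall between 11 September 2022 and 9 April 2023, so daylight saving is not in effect and Yalax is at UTC−00:15.
19:48 UTC − 0h15m = 19:33 Yalax.

19:33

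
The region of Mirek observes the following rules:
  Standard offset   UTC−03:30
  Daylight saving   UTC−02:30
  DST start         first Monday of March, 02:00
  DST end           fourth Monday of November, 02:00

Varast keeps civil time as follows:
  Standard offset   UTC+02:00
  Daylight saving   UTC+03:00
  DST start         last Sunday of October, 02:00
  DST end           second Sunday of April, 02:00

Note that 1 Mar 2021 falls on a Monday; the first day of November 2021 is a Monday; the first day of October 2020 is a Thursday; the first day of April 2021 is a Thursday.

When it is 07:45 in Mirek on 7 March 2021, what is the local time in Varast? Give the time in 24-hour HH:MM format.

13:15

1 March 2021 is a Monday, so the first Monday is March 1.
1 November 2021 is a Monday, so the first Monday is November 1 and the fourth is November 22.
7 March 2021 lies within the daylight-saving period (1 March – 22 November), so Mirek is on daylight time, UTC−02:30.
07:45 Mirek + 2h30m = 10:15 UTC.
1 October 2020 is a Thursday, so Sundays fall on 4, 11, 18, 25; the last is October 25.
1 April 2021 is a Thursday, so the first Sunday is April 4 and the second is April 11.
At the standard offset (UTC+02:00), 10:15 UTC + 2h = 12:15 Varast standard time.
The standard-time date in Varast, 7 March 2021, falls between 25 October 2020 and 11 April 2021, so daylight saving is in effect and Varast is at UTC+03:00.
10:15 UTC + 3h = 13:15 Varast.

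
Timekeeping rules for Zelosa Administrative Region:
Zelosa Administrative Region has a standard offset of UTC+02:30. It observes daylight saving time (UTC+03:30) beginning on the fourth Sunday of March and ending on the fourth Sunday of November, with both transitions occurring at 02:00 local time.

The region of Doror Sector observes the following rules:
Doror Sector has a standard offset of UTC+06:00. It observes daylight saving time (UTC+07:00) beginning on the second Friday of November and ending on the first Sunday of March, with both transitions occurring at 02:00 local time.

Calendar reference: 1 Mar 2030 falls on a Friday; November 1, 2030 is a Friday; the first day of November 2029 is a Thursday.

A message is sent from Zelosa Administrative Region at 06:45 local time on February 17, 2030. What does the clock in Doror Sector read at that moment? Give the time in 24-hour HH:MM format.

11:15

1 March 2030 is a Friday, so the first Sunday is March 3 and the fourth is March 24.
1 November 2030 is a Friday, so the first Sunday is November 3 and the fourth is November 24.
February 17, 2030 does not fall between 24 March and 24 November, so daylight saving is not in effect and Zelosa Administrative Region is at UTC+02:30.
06:45 Zelosa Administrative Region − 2h30m = 04:15 UTC.
1 November 2029 is a Thursday, so the first Friday is November 2 and the second is November 9.
1 March 2030 is a Friday, so the first Sunday is March 3.
At the standard offset (UTC+06:00), 04:15 UTC + 6h = 10:15 Doror Sector standard time.
The standard-time date in Doror Sector, February 17, 2030, falls between 9 November 2029 and 3 March 2030, so daylight saving is in effect and Doror Sector is at UTC+07:00.
04:15 UTC + 7h = 11:15 Doror Sector.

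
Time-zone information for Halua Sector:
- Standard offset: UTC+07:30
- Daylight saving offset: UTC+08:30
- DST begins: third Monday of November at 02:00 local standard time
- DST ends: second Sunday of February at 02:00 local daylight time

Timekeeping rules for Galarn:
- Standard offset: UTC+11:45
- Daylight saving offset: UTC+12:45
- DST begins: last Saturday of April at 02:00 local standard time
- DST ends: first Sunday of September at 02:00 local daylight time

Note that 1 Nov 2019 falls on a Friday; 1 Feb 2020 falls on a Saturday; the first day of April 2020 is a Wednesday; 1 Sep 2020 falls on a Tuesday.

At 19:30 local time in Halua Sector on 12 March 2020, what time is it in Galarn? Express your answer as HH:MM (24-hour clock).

23:45

1 November 2019 is a Friday, so the first Monday is November 4 and the third is November 18.
1 February 2020 is a Saturday, so the first Sunday is February 2 and the second is February 9.
12 March 2020 is outside the daylight-saving period (18 November 2019 – 9 February 2020), so Halua Sector is on standard time, UTC+07:30.
19:30 Halua Sector − 7h30m = 12:00 UTC.
1 April 2020 is a Wednesday, so Saturdays fall on 4, 11, 18, 25; the last is April 25.
1 September 2020 is a Tuesday, so the first Sunday is September 6.
At the standard offset (UTC+11:45), 12:00 UTC + 11h45m = 23:45 Galarn standard time.
Daylight saving runs 25 April – 6 September; the standard-time date in Galarn, 12 March 2020, is outside that window, so Galarn is on standard time at UTC+11:45.
12:00 UTC + 11h45m = 23:45 Galarn.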